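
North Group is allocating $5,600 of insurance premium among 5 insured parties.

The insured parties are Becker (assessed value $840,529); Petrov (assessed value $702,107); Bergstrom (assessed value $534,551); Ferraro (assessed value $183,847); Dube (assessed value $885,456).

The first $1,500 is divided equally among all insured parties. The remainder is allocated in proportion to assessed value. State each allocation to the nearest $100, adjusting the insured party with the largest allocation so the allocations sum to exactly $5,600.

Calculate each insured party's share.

First tranche $1,500 split equally: $300 each.
Remainder $4,100 by assessed value (total 3,146,490): Becker 1,095.24 → $1,100; Petrov 914.87 → $900; Bergstrom 696.54 → $700; Ferraro 239.56 → $200; Dube 1,153.78 → $1,200.
Totals: Becker $300 + $1,100 = $1,400; Petrov $300 + $900 = $1,200; Bergstrom $300 + $700 = $1,000; Ferraro $300 + $200 = $500; Dube $300 + $1,200 = $1,500.

Becker: $1,400 · Petrov: $1,200 · Bergstrom: $1,000 · Ferraro: $500 · Dube: $1,500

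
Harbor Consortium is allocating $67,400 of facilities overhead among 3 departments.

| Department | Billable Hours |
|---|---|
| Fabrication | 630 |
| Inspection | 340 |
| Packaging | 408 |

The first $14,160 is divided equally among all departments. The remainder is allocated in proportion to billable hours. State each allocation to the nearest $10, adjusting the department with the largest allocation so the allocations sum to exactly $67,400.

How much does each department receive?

Fabrication: $29,060; Inspection: $17,860; Packaging: $20,480

$14,160 shared equally gives $4,720 per department.
Remainder $53,240 by billable hours (total 1,378): Fabrication 24,340.49 → $24,340; Inspection 13,136.14 → $13,140; Packaging 15,763.37 → $15,760.
Totals: Fabrication $4,720 + $24,340 = $29,060; Inspection $4,720 + $13,140 = $17,860; Packaging $4,720 + $15,760 = $20,480.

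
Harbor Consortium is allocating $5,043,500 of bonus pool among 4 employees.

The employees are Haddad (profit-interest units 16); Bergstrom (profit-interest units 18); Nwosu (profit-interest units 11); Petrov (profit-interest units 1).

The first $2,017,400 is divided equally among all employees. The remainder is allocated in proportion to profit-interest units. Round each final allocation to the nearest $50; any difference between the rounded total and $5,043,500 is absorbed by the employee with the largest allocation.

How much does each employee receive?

Haddad: $1,556,900; Bergstrom: $1,688,450; Nwosu: $1,228,000; Petrov: $570,150

First tranche $2,017,400 split equally: $504,350 each.
Remainder $3,026,100 by profit-interest units (total 46): Haddad 1,052,556.52 → $1,052,550; Bergstrom 1,184,126.09 → $1,184,150; Nwosu 723,632.61 → $723,650; Petrov 65,784.78 → $65,800.
Rounding difference −$50 on remainder applied to Bergstrom.
Totals: Haddad $504,350 + $1,052,550 = $1,556,900; Bergstrom $504,350 + $1,184,100 = $1,688,450; Nwosu $504,350 + $723,650 = $1,228,000; Petrov $504,350 + $65,800 = $570,150.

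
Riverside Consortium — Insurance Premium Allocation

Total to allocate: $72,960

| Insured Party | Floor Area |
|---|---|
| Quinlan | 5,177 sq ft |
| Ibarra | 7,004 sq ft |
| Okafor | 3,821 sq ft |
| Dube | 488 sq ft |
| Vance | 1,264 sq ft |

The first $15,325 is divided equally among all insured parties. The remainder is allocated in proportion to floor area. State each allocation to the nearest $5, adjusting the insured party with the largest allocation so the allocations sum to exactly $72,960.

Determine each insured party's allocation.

Quinlan: $19,870 · Ibarra: $25,800 · Okafor: $15,470 · Dube: $4,650 · Vance: $7,170

First tranche $15,325 split equally: $3,065 each.
Remainder $57,635 by floor area (total 17,754): Quinlan 16,806.15 → $16,805; Ibarra 22,737.16 → $22,735; Okafor 12,404.15 → $12,405; Dube 1,584.20 → $1,585; Vance 4,103.34 → $4,105.
Totals: Quinlan $3,065 + $16,805 = $19,870; Ibarra $3,065 + $22,735 = $25,800; Okafor $3,065 + $12,405 = $15,470; Dube $3,065 + $1,585 = $4,650; Vance $3,065 + $4,105 = $7,170.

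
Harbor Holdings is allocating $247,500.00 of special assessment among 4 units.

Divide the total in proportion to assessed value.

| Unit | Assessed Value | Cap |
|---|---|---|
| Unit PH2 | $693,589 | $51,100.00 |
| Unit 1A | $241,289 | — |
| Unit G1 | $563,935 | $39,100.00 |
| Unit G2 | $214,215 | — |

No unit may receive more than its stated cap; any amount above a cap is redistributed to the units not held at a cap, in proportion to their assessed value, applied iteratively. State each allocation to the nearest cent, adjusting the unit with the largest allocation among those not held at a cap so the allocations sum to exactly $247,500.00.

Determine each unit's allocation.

Unit PH2: $51,100.00 | Unit 1A: $83,324.76 | Unit G1: $39,100.00 | Unit G2: $73,975.24

Combined assessed value = 1,713,028.
Proportional shares (ignoring caps): Unit PH2 100,210.4329; Unit 1A 34,861.6762; Unit G1 81,477.8932; Unit G2 30,949.9976.
Cap binds for Unit PH2 ($51,100.00), Unit G1 ($39,100.00); residual $157,300.00 reallocated over remaining assessed value 455,504.
Remaining shares: Unit 1A 83,324.7561 → $83,324.76; Unit G2 73,975.2439 → $73,975.24.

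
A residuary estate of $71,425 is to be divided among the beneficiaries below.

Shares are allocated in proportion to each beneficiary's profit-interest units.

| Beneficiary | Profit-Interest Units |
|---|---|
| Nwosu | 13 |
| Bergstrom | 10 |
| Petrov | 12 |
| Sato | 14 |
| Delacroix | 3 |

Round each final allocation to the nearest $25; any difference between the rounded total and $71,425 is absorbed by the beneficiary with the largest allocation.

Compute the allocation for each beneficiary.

Nwosu: $17,850 | Bergstrom: $13,725 | Petrov: $16,475 | Sato: $19,250 | Delacroix: $4,125

Sum of profit-interest units: 52.
Pro-rata amounts: Nwosu 13/52 × $71,425 = 17,856.25; Bergstrom 10/52 × $71,425 = 13,735.58; Petrov 12/52 × $71,425 = 16,482.69; Sato 14/52 × $71,425 = 19,229.81; Delacroix 3/52 × $71,425 = 4,120.67.
At nearest $25: Nwosu $17,850; Bergstrom $13,725; Petrov $16,475; Sato $19,225; Delacroix $4,125. Sum = $71,400.
Difference $71,425 − $71,400 = +$25 applied to largest allocation (Sato): Sato becomes $19,250.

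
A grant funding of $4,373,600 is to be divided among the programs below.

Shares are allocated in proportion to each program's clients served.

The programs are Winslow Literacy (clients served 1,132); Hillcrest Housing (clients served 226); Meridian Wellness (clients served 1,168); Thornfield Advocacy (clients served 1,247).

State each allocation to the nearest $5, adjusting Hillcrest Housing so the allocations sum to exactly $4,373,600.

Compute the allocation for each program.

Winslow Literacy: $1,312,195 | Hillcrest Housing: $261,980 | Meridian Wellness: $1,353,925 | Thornfield Advocacy: $1,445,500

Combined clients served = 3,773.
Unrounded shares: Winslow Literacy 1,132/3,773 × $4,373,600 = 1,312,195.92; Hillcrest Housing 226/3,773 × $4,373,600 = 261,975.51; Meridian Wellness 1,168/3,773 × $4,373,600 = 1,353,926.53; Thornfield Advocacy 1,247/3,773 × $4,373,600 = 1,445,502.04.
At nearest $5: Winslow Literacy $1,312,195; Hillcrest Housing $261,975; Meridian Wellness $1,353,925; Thornfield Advocacy $1,445,500. Sum = $4,373,595.
Difference $4,373,600 − $4,373,595 = +$5 applied to Hillcrest Housing: Hillcrest Housing becomes $261,980.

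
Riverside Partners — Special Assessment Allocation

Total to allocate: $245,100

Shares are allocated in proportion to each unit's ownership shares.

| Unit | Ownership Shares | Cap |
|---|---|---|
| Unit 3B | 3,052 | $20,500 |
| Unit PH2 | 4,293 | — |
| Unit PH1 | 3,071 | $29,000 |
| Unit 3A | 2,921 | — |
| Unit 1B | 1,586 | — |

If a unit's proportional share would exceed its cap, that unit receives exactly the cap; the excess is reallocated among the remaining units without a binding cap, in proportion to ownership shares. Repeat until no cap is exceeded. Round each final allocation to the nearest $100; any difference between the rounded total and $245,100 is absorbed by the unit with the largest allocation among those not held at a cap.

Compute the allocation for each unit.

Unit 3B: $20,500 · Unit PH2: $95,400 · Unit PH1: $29,000 · Unit 3A: $64,900 · Unit 1B: $35,300

Ownership shares total: 14,923.
Proportional shares (ignoring caps): Unit 3B 50,127.00; Unit PH2 70,509.57; Unit PH1 50,439.06; Unit 3A 47,975.41; Unit 1B 26,048.96.
Held at cap: Unit 3B ($20,500), Unit PH1 ($29,000); residual $195,600 reallocated over remaining ownership shares 8,800.
Shares after redistribution: Unit PH2 95,421.68 → $95,400; Unit 3A 64,925.86 → $64,900; Unit 1B 35,252.45 → $35,300.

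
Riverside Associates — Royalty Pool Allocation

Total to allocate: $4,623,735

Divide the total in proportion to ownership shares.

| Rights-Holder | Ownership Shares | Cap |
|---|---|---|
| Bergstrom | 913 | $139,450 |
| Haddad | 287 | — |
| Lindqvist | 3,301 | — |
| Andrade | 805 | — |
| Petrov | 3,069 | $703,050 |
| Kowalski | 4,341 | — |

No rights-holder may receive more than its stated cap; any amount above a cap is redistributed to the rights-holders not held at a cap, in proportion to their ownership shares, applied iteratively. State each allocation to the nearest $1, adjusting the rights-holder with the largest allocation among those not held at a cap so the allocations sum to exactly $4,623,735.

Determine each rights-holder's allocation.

Total ownership shares = 12,716.
Proportional shares (ignoring caps): Bergstrom 331,980.97; Haddad 104,357.66; Lindqvist 1,200,294.84; Andrade 292,710.497; Petrov 1,115,936.04; Kowalski 1,578,454.99.
Capped: Bergstrom ($139,450), Petrov ($703,050); residual $3,781,235 reallocated over remaining ownership shares 8,734.
Remaining shares: Haddad 124,251.71 → $124,252; Lindqvist 1,429,111.14 → $1,429,111; Andrade 348,510.90 → $348,511; Kowalski 1,879,361.25 → $1,879,361.

Bergstrom: $139,450 | Haddad: $124,252 | Lindqvist: $1,429,111 | Andrade: $348,511 | Petrov: $703,050 | Kowalski: $1,879,361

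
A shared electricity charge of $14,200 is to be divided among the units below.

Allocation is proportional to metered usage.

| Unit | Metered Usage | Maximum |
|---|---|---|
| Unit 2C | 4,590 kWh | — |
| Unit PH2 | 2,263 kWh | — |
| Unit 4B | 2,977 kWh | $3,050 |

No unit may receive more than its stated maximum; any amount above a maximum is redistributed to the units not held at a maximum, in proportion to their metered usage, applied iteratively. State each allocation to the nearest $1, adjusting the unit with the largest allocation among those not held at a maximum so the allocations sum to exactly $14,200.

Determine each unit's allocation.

Combined metered usage = 9,830.
Unconstrained shares: Unit 2C 6,630.52; Unit PH2 3,269.03; Unit 4B 4,300.45.
Capped: Unit 4B ($3,050); residual $11,150 reallocated over remaining metered usage 6,853.
Redistributed shares: Unit 2C 7,468.04 → $7,468; Unit PH2 3,681.96 → $3,682.

Unit 2C: $7,468 · Unit PH2: $3,682 · Unit 4B: $3,050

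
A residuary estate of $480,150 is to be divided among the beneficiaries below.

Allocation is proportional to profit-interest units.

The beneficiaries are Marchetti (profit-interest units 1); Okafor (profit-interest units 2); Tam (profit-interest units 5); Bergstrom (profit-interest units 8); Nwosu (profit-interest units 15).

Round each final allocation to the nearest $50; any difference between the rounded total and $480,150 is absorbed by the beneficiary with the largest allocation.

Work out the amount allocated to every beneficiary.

Marchetti: $15,500 | Okafor: $31,000 | Tam: $77,450 | Bergstrom: $123,900 | Nwosu: $232,300

Combined profit-interest units = 31.
Unrounded shares: Marchetti 1/31 × $480,150 = 15,488.71; Okafor 2/31 × $480,150 = 30,977.42; Tam 5/31 × $480,150 = 77,443.55; Bergstrom 8/31 × $480,150 = 123,909.68; Nwosu 15/31 × $480,150 = 232,330.65.
After rounding ($50): Marchetti $15,500; Okafor $31,000; Tam $77,450; Bergstrom $123,900; Nwosu $232,350. Sum = $480,200.
Difference $480,150 − $480,200 = −$50 applied to largest allocation (Nwosu): Nwosu becomes $232,300.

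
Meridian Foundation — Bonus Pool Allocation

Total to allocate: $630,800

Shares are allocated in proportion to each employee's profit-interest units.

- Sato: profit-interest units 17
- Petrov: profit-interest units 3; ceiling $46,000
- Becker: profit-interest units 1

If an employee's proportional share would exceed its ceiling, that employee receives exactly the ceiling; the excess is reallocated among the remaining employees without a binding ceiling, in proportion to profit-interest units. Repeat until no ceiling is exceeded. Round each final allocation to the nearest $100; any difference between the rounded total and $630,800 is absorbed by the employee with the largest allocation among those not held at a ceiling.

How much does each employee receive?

Sato: $552,300; Petrov: $46,000; Becker: $32,500

Total profit-interest units = 21.
Unconstrained shares: Sato 510,647.62; Petrov 90,114.29; Becker 30,038.10.
Held at cap: Petrov ($46,000); remaining pool $584,800 reallocated over remaining profit-interest units 18.
Shares after redistribution: Sato 552,311.11 → $552,300; Becker 32,488.89 → $32,500.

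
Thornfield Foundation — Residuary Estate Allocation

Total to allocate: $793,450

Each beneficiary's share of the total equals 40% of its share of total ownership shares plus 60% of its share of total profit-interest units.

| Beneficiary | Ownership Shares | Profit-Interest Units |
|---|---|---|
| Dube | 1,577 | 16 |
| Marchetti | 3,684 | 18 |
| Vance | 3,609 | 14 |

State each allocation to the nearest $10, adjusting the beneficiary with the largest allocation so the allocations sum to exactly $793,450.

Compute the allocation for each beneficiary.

Dube: $215,120 · Marchetti: $310,340 · Vance: $267,990

Ownership shares total 8,870; profit-interest units total 48.
Composite weights (40% ownership shares + 60% profit-interest units): Dube 0.2711; Marchetti 0.3911; Vance 0.3378.
Pro-rata amounts: Dube 215,117.09; Marchetti 310,344.50; Vance 267,988.41.
Rounded to nearest $10: Dube $215,120; Marchetti $310,340; Vance $267,990. Sum = $793,450.
No rounding difference to absorb.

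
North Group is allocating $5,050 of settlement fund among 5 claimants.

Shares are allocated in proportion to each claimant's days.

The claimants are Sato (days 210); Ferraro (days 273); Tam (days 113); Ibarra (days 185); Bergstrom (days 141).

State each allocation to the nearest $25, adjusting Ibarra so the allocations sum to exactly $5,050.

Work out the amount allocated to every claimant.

Sum of days: 922.
Pro-rata amounts: Sato 210/922 × $5,050 = 1,150.22; Ferraro 273/922 × $5,050 = 1,495.28; Tam 113/922 × $5,050 = 618.93; Ibarra 185/922 × $5,050 = 1,013.29; Bergstrom 141/922 × $5,050 = 772.29.
At nearest $25: Sato $1,150; Ferraro $1,500; Tam $625; Ibarra $1,025; Bergstrom $775. Sum = $5,075.
Difference $5,050 − $5,075 = −$25 applied to Ibarra: Ibarra becomes $1,000.

Sato: $1,150; Ferraro: $1,500; Tam: $625; Ibarra: $1,000; Bergstrom: $775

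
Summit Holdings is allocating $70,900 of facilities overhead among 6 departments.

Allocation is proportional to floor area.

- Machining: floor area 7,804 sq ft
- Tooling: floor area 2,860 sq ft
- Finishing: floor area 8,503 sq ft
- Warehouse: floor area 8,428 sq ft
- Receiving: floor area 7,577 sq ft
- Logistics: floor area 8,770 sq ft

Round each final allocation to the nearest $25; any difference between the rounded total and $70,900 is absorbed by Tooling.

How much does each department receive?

Floor area total: 43,942.
Proportional shares: Machining 7,804/43,942 × $70,900 = 12,591.68; Tooling 2,860/43,942 × $70,900 = 4,614.58; Finishing 8,503/43,942 × $70,900 = 13,719.51; Warehouse 8,428/43,942 × $70,900 = 13,598.50; Receiving 7,577/43,942 × $70,900 = 12,225.42; Logistics 8,770/43,942 × $70,900 = 14,150.31.
Rounded to nearest $25: Machining $12,600; Tooling $4,625; Finishing $13,725; Warehouse $13,600; Receiving $12,225; Logistics $14,150. Sum = $70,925.
Difference $70,900 − $70,925 = −$25 applied to Tooling: Tooling becomes $4,600.

Machining: $12,600 · Tooling: $4,600 · Finishing: $13,725 · Warehouse: $13,600 · Receiving: $12,225 · Logistics: $14,150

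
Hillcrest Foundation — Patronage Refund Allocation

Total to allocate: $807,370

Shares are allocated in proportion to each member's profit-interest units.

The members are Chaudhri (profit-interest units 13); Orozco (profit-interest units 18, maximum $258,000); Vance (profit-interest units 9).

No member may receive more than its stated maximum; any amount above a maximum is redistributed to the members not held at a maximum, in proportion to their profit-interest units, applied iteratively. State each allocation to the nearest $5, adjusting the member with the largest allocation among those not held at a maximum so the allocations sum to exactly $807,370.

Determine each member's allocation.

Chaudhri: $324,630 | Orozco: $258,000 | Vance: $224,740

Sum of profit-interest units: 40.
Proportional shares (ignoring caps): Chaudhri 262,395.25; Orozco 363,316.50; Vance 181,658.25.
Held at cap: Orozco ($258,000); residual $549,370 reallocated over remaining profit-interest units 22.
Remaining shares: Chaudhri 324,627.73 → $324,630; Vance 224,742.27 → $224,740.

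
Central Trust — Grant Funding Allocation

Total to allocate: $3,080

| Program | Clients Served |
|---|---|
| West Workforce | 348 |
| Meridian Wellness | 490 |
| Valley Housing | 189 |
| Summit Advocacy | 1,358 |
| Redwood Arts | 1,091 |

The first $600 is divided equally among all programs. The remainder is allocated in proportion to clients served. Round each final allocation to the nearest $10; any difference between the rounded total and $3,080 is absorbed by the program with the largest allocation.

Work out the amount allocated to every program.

First tranche $600 split equally: $120 each.
Remainder $2,480 by clients served (total 3,476): West Workforce 248.29 → $250; Meridian Wellness 349.60 → $350; Valley Housing 134.84 → $130; Summit Advocacy 968.88 → $970; Redwood Arts 778.39 → $780.
Totals: West Workforce $120 + $250 = $370; Meridian Wellness $120 + $350 = $470; Valley Housing $120 + $130 = $250; Summit Advocacy $120 + $970 = $1,090; Redwood Arts $120 + $780 = $900.

West Workforce: $370 | Meridian Wellness: $470 | Valley Housing: $250 | Summit Advocacy: $1,090 | Redwood Arts: $900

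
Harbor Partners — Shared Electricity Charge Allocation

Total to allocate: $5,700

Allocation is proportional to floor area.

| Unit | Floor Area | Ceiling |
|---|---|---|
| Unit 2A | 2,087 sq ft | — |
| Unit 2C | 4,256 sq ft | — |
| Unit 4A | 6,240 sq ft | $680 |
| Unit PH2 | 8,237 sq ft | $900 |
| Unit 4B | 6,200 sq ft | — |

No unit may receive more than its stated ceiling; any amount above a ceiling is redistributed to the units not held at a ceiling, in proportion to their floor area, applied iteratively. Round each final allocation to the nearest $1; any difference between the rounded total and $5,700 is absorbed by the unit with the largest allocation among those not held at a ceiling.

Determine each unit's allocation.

Unit 2A: $686; Unit 2C: $1,398; Unit 4A: $680; Unit PH2: $900; Unit 4B: $2,036

Floor area total: 27,020.
Proportional shares (ignoring caps): Unit 2A 440.26; Unit 2C 897.82; Unit 4A 1,316.36; Unit PH2 1,737.64; Unit 4B 1,307.92.
Cap binds for Unit 4A ($680), Unit PH2 ($900); balance $4,120 reallocated over remaining floor area 12,543.
Redistributed shares: Unit 2A 685.52 → $686; Unit 2C 1,397.97 → $1,398; Unit 4B 2,036.51 → $2,037.
Rounding difference −$1 applied to Unit 4B → $2,036.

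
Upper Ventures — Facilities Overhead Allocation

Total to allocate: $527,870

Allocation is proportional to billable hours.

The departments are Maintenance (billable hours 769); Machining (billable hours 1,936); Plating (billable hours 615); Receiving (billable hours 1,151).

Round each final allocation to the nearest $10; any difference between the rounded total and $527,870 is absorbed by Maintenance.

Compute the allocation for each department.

Maintenance: $90,800 · Machining: $228,570 · Plating: $72,610 · Receiving: $135,890

Total billable hours = 4,471.
Raw shares: Maintenance 769/4,471 × $527,870 = 90,792.22; Machining 1,936/4,471 × $527,870 = 228,574.44; Plating 615/4,471 × $527,870 = 72,610.17; Receiving 1,151/4,471 × $527,870 = 135,893.17.
At nearest $10: Maintenance $90,790; Machining $228,570; Plating $72,610; Receiving $135,890. Sum = $527,860.
Difference $527,870 − $527,860 = +$10 applied to Maintenance: Maintenance becomes $90,800.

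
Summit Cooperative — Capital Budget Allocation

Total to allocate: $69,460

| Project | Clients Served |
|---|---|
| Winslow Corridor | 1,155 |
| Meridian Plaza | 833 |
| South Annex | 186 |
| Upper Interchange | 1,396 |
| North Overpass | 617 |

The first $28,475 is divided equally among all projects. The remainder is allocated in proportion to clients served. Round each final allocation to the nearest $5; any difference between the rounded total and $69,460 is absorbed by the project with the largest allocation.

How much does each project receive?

Winslow Corridor: $17,000 · Meridian Plaza: $13,850 · South Annex: $7,515 · Upper Interchange: $19,360 · North Overpass: $11,735

$28,475 shared equally gives $5,695 per project.
Remainder $40,985 by clients served (total 4,187): Winslow Corridor 11,305.87 → $11,305; Meridian Plaza 8,153.93 → $8,155; South Annex 1,820.69 → $1,820; Upper Interchange 13,664.93 → $13,665; North Overpass 6,039.59 → $6,040.
Totals: Winslow Corridor $5,695 + $11,305 = $17,000; Meridian Plaza $5,695 + $8,155 = $13,850; South Annex $5,695 + $1,820 = $7,515; Upper Interchange $5,695 + $13,665 = $19,360; North Overpass $5,695 + $6,040 = $11,735.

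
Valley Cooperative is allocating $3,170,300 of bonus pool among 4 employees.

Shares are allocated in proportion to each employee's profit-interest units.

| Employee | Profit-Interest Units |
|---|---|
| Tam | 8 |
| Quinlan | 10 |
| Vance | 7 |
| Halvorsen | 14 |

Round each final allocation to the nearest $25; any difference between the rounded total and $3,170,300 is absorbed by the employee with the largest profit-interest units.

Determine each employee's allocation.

Combined profit-interest units = 8 + 10 + 7 + 14 = 39.
Unrounded shares: Tam 650,317.95; Quinlan 812,897.44; Vance 569,028.21; Halvorsen 1,138,056.41.
After rounding ($25): Tam $650,325; Quinlan $812,900; Vance $569,025; Halvorsen $1,138,050. Sum = $3,170,300.
Sum already equals the total — no adjustment.

Tam: $650,325; Quinlan: $812,900; Vance: $569,025; Halvorsen: $1,138,050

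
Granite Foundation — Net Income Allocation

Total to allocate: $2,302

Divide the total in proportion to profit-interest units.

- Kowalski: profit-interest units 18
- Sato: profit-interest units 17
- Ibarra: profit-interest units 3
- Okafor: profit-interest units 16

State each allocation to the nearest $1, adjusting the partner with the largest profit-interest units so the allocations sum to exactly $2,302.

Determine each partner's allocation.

Kowalski: $767 · Sato: $725 · Ibarra: $128 · Okafor: $682

Sum of profit-interest units: 18 + 17 + 3 + 16 = 54.
Unrounded shares: Kowalski 767.33; Sato 724.70; Ibarra 127.89; Okafor 682.07.
At nearest $1: Kowalski $767; Sato $725; Ibarra $128; Okafor $682. Sum = $2,302.
No rounding difference to absorb.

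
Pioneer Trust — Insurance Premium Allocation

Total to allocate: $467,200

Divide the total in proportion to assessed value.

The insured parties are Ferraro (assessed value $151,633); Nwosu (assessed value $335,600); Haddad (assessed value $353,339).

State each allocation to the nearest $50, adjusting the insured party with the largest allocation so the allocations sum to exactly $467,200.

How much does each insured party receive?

Ferraro: $84,300; Nwosu: $186,550; Haddad: $196,350

Total assessed value = 840,572.
Unrounded shares: Ferraro 151,633/840,572 × $467,200 = 84,279.44; Nwosu 335,600/840,572 × $467,200 = 186,530.51; Haddad 353,339/840,572 × $467,200 = 196,390.05.
Rounded to nearest $50: Ferraro $84,300; Nwosu $186,550; Haddad $196,400. Sum = $467,250.
Difference $467,200 − $467,250 = −$50 applied to largest allocation (Haddad): Haddad becomes $196,350.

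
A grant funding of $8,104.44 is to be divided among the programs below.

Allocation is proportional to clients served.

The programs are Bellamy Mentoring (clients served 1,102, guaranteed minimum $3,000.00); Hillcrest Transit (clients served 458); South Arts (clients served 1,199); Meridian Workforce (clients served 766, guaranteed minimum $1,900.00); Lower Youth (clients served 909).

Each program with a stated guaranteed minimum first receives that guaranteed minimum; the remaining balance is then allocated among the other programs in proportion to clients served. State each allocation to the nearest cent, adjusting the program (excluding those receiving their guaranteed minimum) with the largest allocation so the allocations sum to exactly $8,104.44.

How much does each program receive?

Bellamy Mentoring: $3,000.00 · Hillcrest Transit: $571.95 · South Arts: $1,497.32 · Meridian Workforce: $1,900.00 · Lower Youth: $1,135.17

Guaranteed amounts: Bellamy Mentoring $3,000.00; Meridian Workforce $1,900.00. Balance $3,204.44.
Balance split over remaining clients served 2,566: Hillcrest Transit 571.9538 → $571.95; South Arts 1,497.3202 → $1,497.32; Lower Youth 1,135.1660 → $1,135.17.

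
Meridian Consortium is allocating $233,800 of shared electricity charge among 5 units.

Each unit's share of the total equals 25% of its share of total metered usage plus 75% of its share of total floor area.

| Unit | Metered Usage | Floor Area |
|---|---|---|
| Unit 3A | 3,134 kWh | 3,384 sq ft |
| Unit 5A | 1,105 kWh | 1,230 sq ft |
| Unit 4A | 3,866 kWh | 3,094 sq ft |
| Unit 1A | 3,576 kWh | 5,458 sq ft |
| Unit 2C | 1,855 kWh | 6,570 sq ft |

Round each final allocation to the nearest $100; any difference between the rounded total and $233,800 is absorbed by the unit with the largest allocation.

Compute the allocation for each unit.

Metered usage total 13,536; floor area total 19,736.
Blended shares (25% metered usage + 75% floor area): Unit 3A 0.1865; Unit 5A 0.0672; Unit 4A 0.1890; Unit 1A 0.2735; Unit 2C 0.2839.
Proportional shares: Unit 3A 43,599.06; Unit 5A 15,699.79; Unit 4A 44,183.34; Unit 1A 63,934.70; Unit 2C 66,383.10.
Rounded to nearest $100: Unit 3A $43,600; Unit 5A $15,700; Unit 4A $44,200; Unit 1A $63,900; Unit 2C $66,400. Sum = $233,800.
Sum already equals the total — no adjustment.

Unit 3A: $43,600 · Unit 5A: $15,700 · Unit 4A: $44,200 · Unit 1A: $63,900 · Unit 2C: $66,400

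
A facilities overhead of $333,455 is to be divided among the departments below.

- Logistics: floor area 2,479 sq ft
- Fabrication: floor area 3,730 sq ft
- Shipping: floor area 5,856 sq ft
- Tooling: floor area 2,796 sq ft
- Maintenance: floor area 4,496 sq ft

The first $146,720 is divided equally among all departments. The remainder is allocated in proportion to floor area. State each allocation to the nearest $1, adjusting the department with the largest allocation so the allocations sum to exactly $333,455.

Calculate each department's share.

Logistics: $53,259 · Fabrication: $65,327 · Shipping: $85,836 · Tooling: $56,317 · Maintenance: $72,716

First tranche $146,720 split equally: $29,344 each.
Remainder $186,735 by floor area (total 19,357): Logistics 23,914.66 → $23,915; Fabrication 35,982.93 → $35,983; Shipping 56,492.23 → $56,492; Tooling 26,972.73 → $26,973; Maintenance 43,372.45 → $43,372.
Totals: Logistics $29,344 + $23,915 = $53,259; Fabrication $29,344 + $35,983 = $65,327; Shipping $29,344 + $56,492 = $85,836; Tooling $29,344 + $26,973 = $56,317; Maintenance $29,344 + $43,372 = $72,716.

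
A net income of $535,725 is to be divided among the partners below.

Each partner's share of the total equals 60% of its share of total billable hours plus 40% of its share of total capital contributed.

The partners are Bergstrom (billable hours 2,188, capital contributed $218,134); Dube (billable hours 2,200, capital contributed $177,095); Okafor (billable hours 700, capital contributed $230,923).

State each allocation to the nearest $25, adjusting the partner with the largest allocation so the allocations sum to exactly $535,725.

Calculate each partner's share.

Bergstrom: $212,875 | Dube: $199,600 | Okafor: $123,250

Billable hours total 5,088; capital contributed total 626,152.
Blended shares (60% billable hours + 40% capital contributed): Bergstrom 0.3974; Dube 0.3726; Okafor 0.2301.
Proportional shares: Bergstrom 212,879.85; Dube 199,593.05; Okafor 123,252.10.
After rounding ($25): Bergstrom $212,875; Dube $199,600; Okafor $123,250. Sum = $535,725.
Sum already equals the total — no adjustment.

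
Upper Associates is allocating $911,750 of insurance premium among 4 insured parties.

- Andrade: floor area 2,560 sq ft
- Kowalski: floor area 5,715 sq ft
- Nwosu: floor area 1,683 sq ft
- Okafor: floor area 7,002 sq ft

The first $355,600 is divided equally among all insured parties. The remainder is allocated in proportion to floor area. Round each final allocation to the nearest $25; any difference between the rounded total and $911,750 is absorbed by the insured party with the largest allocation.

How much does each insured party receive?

Andrade: $172,850 | Kowalski: $276,300 | Nwosu: $144,100 | Okafor: $318,500

Equal tier: $355,600 ÷ 4 = $88,900 apiece.
Remainder $556,150 by floor area (total 16,960): Andrade 83,947.17 → $83,950; Kowalski 187,405.50 → $187,400; Nwosu 55,188.71 → $55,200; Okafor 229,608.63 → $229,600.
Totals: Andrade $88,900 + $83,950 = $172,850; Kowalski $88,900 + $187,400 = $276,300; Nwosu $88,900 + $55,200 = $144,100; Okafor $88,900 + $229,600 = $318,500.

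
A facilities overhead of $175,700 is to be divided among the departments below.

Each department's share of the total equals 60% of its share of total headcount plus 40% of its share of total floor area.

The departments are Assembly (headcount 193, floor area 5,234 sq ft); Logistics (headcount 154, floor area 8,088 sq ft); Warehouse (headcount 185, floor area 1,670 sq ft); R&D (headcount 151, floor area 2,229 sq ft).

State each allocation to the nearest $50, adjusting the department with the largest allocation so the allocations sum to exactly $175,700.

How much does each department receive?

Headcount total 683; floor area total 17,221.
Blended shares (60% headcount + 40% floor area): Assembly 0.2911; Logistics 0.3231; Warehouse 0.2013; R&D 0.1844.
Proportional shares: Assembly 51,149.54; Logistics 56,777.31; Warehouse 35,369.84; R&D 32,403.31.
Rounded to nearest $50: Assembly $51,150; Logistics $56,800; Warehouse $35,350; R&D $32,400. Sum = $175,700.
Rounded total matches; no reconciliation needed.

Assembly: $51,150 · Logistics: $56,800 · Warehouse: $35,350 · R&D: $32,400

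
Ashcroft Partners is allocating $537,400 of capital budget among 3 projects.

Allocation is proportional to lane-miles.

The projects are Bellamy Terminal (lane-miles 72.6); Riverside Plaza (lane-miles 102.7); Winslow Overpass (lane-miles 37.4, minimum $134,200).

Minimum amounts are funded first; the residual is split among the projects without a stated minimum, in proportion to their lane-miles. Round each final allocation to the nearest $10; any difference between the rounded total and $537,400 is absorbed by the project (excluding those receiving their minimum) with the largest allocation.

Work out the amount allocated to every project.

Bellamy Terminal: $166,980 · Riverside Plaza: $236,220 · Winslow Overpass: $134,200

Minimums first: Winslow Overpass $134,200. Balance $403,200.
Balance split over remaining lane-miles 175.3: Bellamy Terminal 166,984.14 → $166,980; Riverside Plaza 236,215.86 → $236,220.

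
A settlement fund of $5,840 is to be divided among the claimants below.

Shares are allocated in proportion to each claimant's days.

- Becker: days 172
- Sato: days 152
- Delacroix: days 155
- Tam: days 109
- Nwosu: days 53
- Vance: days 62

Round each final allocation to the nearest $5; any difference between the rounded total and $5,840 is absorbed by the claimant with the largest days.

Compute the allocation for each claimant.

Sum of days: 172 + 152 + 155 + 109 + 53 + 62 = 703.
Raw shares: Becker 1,428.85; Sato 1,262.70; Delacroix 1,287.62; Tam 905.49; Nwosu 440.28; Vance 515.05.
At nearest $5: Becker $1,430; Sato $1,265; Delacroix $1,290; Tam $905; Nwosu $440; Vance $515. Sum = $5,845.
Difference $5,840 − $5,845 = −$5 applied to largest days (Becker): Becker becomes $1,425.

Becker: $1,425; Sato: $1,265; Delacroix: $1,290; Tam: $905; Nwosu: $440; Vance: $515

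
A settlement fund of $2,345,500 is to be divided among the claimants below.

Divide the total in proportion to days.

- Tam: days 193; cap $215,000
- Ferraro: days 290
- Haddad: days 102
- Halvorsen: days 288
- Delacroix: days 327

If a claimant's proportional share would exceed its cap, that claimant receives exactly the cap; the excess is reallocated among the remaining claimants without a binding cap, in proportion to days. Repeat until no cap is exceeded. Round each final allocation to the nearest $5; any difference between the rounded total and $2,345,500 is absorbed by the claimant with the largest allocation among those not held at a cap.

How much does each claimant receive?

Combined days = 1,200.
Pro-rata shares before constraints: Tam 377,234.58; Ferraro 566,829.17; Haddad 199,367.50; Halvorsen 562,920.00; Delacroix 639,148.75.
Cap binds for Tam ($215,000); residual $2,130,500 reallocated over remaining days 1,007.
Shares after redistribution: Ferraro 613,550.15 → $613,550; Haddad 215,800.40 → $215,800; Halvorsen 609,318.77 → $609,320; Delacroix 691,830.69 → $691,830.

Tam: $215,000 · Ferraro: $613,550 · Haddad: $215,800 · Halvorsen: $609,320 · Delacroix: $691,830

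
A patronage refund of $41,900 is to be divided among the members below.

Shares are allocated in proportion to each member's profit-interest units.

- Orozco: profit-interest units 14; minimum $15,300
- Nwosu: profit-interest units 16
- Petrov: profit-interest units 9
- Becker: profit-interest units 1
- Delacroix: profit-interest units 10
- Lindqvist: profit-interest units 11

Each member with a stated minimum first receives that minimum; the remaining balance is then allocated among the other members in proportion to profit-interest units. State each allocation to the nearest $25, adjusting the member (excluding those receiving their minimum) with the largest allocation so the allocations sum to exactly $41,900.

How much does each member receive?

Orozco: $15,300; Nwosu: $9,050; Petrov: $5,100; Becker: $575; Delacroix: $5,650; Lindqvist: $6,225

Minimums first: Orozco $15,300. Balance $26,600.
Balance split over remaining profit-interest units 47: Nwosu 9,055.32 → $9,050; Petrov 5,093.62 → $5,100; Becker 565.96 → $575; Delacroix 5,659.57 → $5,650; Lindqvist 6,225.53 → $6,225.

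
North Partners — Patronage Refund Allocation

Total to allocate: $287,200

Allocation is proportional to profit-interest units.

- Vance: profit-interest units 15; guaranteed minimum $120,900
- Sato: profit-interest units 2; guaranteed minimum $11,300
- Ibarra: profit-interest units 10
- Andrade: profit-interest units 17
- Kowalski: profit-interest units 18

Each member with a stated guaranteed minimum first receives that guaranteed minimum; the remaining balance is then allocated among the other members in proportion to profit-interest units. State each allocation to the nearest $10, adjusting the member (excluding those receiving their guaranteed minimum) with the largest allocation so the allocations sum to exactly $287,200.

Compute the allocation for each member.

Guaranteed amounts: Vance $120,900; Sato $11,300. Residual $155,000.
Residual split over remaining profit-interest units 45: Ibarra 34,444.44 → $34,440; Andrade 58,555.56 → $58,560; Kowalski 62,000.00 → $62,000.

Vance: $120,900; Sato: $11,300; Ibarra: $34,440; Andrade: $58,560; Kowalski: $62,000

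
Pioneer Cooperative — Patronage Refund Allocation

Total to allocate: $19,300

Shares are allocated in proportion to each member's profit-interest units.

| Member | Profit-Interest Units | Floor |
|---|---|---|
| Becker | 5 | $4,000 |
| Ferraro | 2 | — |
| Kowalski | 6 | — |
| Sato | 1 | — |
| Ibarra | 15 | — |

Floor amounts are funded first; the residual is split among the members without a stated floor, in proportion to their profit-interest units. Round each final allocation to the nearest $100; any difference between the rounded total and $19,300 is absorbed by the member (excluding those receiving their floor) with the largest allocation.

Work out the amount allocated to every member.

Becker: $4,000; Ferraro: $1,300; Kowalski: $3,800; Sato: $600; Ibarra: $9,600

Guaranteed amounts: Becker $4,000. Residual $15,300.
Residual split over remaining profit-interest units 24: Ferraro 1,275.00 → $1,300; Kowalski 3,825.00 → $3,800; Sato 637.50 → $600; Ibarra 9,562.50 → $9,600.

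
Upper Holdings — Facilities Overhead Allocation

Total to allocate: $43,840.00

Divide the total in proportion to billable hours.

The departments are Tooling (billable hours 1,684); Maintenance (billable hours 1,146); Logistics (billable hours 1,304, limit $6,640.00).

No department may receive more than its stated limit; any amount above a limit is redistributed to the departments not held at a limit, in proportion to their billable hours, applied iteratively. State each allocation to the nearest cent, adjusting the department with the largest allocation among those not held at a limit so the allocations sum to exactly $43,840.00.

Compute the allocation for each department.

Tooling: $22,135.97 | Maintenance: $15,064.03 | Logistics: $6,640.00

Sum of billable hours: 4,134.
Unconstrained shares: Tooling 17,858.3841; Maintenance 12,153.0334; Logistics 13,828.5825.
Capped: Logistics ($6,640.00); balance $37,200.00 reallocated over remaining billable hours 2,830.
Remaining shares: Tooling 22,135.9717 → $22,135.97; Maintenance 15,064.0283 → $15,064.03.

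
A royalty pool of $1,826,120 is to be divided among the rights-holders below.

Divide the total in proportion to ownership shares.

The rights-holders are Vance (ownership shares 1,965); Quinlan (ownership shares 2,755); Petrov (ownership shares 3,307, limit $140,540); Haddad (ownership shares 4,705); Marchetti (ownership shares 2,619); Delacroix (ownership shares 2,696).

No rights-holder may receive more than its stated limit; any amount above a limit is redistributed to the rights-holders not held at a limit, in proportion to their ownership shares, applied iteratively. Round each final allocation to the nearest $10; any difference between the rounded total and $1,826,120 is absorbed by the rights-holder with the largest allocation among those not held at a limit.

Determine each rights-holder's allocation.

Combined ownership shares = 18,047.
Proportional shares (ignoring caps): Vance 198,832.26; Quinlan 278,769.91; Petrov 334,625.08; Haddad 476,084.37; Marchetti 265,008.49; Delacroix 272,799.88.
Cap binds for Petrov ($140,540); remaining pool $1,685,580 reallocated over remaining ownership shares 14,740.
Shares after redistribution: Vance 224,705.88 → $224,710; Quinlan 315,045.65 → $315,050; Haddad 538,036.22 → $538,040; Marchetti 299,493.49 → $299,490; Delacroix 308,298.76 → $308,300.
Rounding difference −$10 applied to Haddad → $538,030.

Vance: $224,710; Quinlan: $315,050; Petrov: $140,540; Haddad: $538,030; Marchetti: $299,490; Delacroix: $308,300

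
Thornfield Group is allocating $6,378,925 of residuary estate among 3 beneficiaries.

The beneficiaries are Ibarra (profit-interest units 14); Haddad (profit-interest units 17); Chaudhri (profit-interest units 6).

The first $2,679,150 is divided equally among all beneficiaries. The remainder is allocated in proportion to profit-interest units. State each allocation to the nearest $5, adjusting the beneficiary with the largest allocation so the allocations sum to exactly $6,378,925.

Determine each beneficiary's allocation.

Equal tier: $2,679,150 ÷ 3 = $893,050 apiece.
Remainder $3,699,775 by profit-interest units (total 37): Ibarra 1,399,914.86 → $1,399,915; Haddad 1,699,896.62 → $1,699,895; Chaudhri 599,963.51 → $599,965.
Totals: Ibarra $893,050 + $1,399,915 = $2,292,965; Haddad $893,050 + $1,699,895 = $2,592,945; Chaudhri $893,050 + $599,965 = $1,493,015.

Ibarra: $2,292,965 | Haddad: $2,592,945 | Chaudhri: $1,493,015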